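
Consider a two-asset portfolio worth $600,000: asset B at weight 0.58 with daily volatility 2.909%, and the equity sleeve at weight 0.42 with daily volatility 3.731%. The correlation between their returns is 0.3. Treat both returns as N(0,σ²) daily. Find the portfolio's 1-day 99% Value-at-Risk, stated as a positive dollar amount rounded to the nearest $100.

σ_p² = 0.58²·2.909² + 0.42²·3.731² + 2·0.3·0.58·0.42·2.909·3.731 = 6.8886 (%²).
σ_p = √6.8886 = 2.625%.
At 99%, z = 2.326.
VaR = 2.326 × 2.625% = 6.106%; on $600,000 that is $36,636.

$36,600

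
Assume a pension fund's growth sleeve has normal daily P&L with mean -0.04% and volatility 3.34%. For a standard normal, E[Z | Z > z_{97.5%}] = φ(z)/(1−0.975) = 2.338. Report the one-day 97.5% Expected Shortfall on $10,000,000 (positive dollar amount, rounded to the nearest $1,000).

ES = −(-0.04%) + 3.34% × 2.338 = 7.849%.
On $10,000,000: 0.07849 × $10,000,000 = $784,900.

$785,000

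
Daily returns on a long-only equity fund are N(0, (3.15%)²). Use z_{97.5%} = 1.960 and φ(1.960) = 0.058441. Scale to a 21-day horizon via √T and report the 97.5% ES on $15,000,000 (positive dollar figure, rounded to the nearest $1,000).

$5,062,000

σ_{21d} = 3.15% × √21 = 14.435%.
ES multiplier = φ(z)/(1−α) = 0.058441/0.025 = 2.338.
ES = 14.435% × 2.338 = 33.749%; on $15,000,000: $5,062,350.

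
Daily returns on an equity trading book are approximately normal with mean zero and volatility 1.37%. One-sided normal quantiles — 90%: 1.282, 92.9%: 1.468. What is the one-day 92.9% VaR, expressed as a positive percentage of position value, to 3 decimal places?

2.011%

VaR = z·σ = 1.468 × 1.37% = 2.011%.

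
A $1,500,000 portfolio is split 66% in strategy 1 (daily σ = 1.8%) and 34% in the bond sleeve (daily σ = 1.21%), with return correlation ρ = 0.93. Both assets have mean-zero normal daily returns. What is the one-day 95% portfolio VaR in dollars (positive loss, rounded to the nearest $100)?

$38,900

σ_p² = 0.66²·1.8² + 0.34²·1.21² + 2·0.93·0.66·0.34·1.8·1.21 = 2.4897 (%²).
σ_p = √2.4897 = 1.578%.
At 95%, z = 1.645.
VaR = 1.645 × 1.578% = 2.596%; on $1,500,000 that is $38,940.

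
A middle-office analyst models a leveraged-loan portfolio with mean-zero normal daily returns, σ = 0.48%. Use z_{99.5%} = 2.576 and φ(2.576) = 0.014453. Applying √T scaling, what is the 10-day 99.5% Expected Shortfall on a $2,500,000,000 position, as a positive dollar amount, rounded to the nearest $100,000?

$109,700,000

σ_{10d} = 0.48% × √10 = 1.518%.
ES multiplier = φ(z)/(1−α) = 0.014453/0.005 = 2.891.
ES = 1.518% × 2.891 = 4.389%; on $2,500,000,000: $109,725,000.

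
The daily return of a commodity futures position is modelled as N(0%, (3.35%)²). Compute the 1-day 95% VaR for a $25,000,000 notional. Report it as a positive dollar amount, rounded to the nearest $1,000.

$1,378,000

At 95% one-sided, z = 1.645.
VaR = z·σ = 1.645 × 3.35% = 5.511%.
On $25,000,000: 0.05511 × $25,000,000 = $1,377,750.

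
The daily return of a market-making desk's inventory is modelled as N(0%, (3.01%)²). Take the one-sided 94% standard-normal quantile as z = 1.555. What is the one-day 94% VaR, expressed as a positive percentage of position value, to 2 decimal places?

VaR = z·σ = 1.555 × 3.01% = 4.681%.

4.68%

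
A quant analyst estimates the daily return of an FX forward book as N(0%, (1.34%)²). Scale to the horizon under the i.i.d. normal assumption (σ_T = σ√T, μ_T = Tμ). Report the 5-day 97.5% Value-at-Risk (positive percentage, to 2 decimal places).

At 97.5%, z = 1.960.
σ_{5d} = 1.34% × √5 = 2.996%.
VaR = 1.960 × 2.996% = 5.872%.

5.87%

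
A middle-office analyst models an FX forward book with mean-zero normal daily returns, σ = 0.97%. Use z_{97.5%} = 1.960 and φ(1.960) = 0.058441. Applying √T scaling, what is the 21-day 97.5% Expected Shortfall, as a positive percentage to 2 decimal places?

σ_{21d} = 0.97% × √21 = 4.445%.
ES multiplier = φ(z)/(1−α) = 0.058441/0.025 = 2.338.
ES = 4.445% × 2.338 = 10.392%.

10.39%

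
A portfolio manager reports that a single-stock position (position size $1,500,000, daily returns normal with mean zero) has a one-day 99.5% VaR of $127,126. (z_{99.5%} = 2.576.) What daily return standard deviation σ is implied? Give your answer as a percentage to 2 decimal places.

3.29%

VaR as a fraction: $127,126 / $1,500,000 = 8.475%.
σ = VaR / z = 8.475% / 2.576 = 3.290%.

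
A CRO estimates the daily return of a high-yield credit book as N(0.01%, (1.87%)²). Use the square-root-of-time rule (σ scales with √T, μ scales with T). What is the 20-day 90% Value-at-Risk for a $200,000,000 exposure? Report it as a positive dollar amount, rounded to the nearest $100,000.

$21,000,000

At 90%, z = 1.282.
σ_{20d} = 1.87% × √20 = 8.363%; μ_{20d} = 20 × 0.01% = 0.200%.
VaR = −(0.200%) + 1.282 × 8.363% = 10.521%.
On $200,000,000: 0.10521 × $200,000,000 = $21,042,000.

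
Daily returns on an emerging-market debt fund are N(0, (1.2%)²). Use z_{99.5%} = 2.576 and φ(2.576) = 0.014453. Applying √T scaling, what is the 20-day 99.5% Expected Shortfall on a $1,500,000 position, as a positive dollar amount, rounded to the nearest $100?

σ_{20d} = 1.2% × √20 = 5.367%.
ES multiplier = φ(z)/(1−α) = 0.014453/0.005 = 2.891.
ES = 5.367% × 2.891 = 15.516%; on $1,500,000: $232,740.

$232,700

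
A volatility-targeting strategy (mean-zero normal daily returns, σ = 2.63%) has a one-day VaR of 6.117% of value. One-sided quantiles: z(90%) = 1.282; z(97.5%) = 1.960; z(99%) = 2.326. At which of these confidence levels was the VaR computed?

99%

Implied z = VaR/σ = 6.117 / 2.63 = 2.326.
This matches z(99%) = 2.326.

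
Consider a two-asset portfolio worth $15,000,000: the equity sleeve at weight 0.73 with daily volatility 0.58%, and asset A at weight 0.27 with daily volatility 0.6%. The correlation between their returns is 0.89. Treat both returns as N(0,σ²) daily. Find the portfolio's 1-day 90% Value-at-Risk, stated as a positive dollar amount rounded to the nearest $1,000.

σ_p² = 0.73²·0.58² + 0.27²·0.6² + 2·0.89·0.73·0.27·0.58·0.6 = 0.3276 (%²).
σ_p = √0.3276 = 0.572%.
At 90%, z = 1.282.
VaR = 1.282 × 0.572% = 0.733%; on $15,000,000 that is $109,950.

$110,000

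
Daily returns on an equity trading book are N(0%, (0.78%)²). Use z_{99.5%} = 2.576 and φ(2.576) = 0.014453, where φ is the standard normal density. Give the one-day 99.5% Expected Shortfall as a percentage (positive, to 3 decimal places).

Tail multiplier: φ(z)/(1−α) = 0.014453 / 0.005 = 2.891.
ES = 0.78% × 2.891 = 2.255%.

2.255%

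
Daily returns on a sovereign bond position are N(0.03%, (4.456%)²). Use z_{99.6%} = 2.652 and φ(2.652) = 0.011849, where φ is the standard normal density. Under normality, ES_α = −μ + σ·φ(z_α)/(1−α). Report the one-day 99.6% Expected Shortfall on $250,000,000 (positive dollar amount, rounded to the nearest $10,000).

Tail multiplier: φ(z)/(1−α) = 0.011849 / 0.004 = 2.962.
ES = −(0.03%) + 4.456% × 2.962 = 13.169%.
On $250,000,000: 0.13169 × $250,000,000 = $32,922,500.

$32,920,000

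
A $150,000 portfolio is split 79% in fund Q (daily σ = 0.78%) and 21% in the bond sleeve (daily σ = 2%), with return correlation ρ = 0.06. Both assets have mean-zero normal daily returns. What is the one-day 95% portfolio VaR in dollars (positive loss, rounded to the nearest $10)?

$1,890

σ_p² = 0.79²·0.78² + 0.21²·2² + 2·0.06·0.79·0.21·0.78·2 = 0.5872 (%²).
σ_p = √0.5872 = 0.766%.
At 95%, z = 1.645.
VaR = 1.645 × 0.766% = 1.260%; on $150,000 that is $1,890.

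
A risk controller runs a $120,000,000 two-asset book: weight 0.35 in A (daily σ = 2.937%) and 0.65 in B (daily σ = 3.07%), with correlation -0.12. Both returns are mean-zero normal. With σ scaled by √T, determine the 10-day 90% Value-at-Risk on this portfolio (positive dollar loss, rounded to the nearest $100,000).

σ_p = √(0.35²·2.937² + 0.65²·3.07² + 2·-0.12·0.35·0.65·2.937·3.07) = 2.132%.
σ_{10d} = 2.132% × √10 = 6.742%.
z(90%) = 1.282.
VaR = 1.282 × 6.742% = 8.643%; on $120,000,000 that is $10,371,600.

$10,400,000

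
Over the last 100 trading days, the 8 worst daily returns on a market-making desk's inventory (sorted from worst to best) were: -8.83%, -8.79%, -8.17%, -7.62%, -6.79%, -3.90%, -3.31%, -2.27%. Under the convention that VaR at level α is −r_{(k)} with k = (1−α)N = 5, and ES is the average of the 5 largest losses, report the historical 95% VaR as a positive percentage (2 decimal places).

6.79%

k = 5; the 5th lowest return is -6.79%, so VaR = 6.79%.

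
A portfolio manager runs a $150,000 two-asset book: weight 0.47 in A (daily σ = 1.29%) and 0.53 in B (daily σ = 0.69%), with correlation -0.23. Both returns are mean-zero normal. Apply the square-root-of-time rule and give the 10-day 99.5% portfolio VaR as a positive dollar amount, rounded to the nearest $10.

σ_p = √(0.47²·1.29² + 0.53²·0.69² + 2·-0.23·0.47·0.53·1.29·0.69) = 0.632%.
σ_{10d} = 0.632% × √10 = 1.999%.
z(99.5%) = 2.576.
VaR = 2.576 × 1.999% = 5.149%; on $150,000 that is $7,724.

$7,720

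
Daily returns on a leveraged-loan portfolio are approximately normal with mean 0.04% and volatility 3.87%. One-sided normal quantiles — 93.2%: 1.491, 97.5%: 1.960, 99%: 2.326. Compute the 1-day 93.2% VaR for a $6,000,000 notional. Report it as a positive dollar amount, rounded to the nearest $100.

VaR = −μ + z·σ = −(0.04%) + 1.491 × 3.87% = 5.730%.
On $6,000,000: 0.05730 × $6,000,000 = $343,800.

$343,800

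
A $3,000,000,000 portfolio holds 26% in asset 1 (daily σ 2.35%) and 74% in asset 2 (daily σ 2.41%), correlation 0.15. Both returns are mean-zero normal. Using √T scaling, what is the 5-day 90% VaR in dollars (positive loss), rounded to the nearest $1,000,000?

$169,000,000

σ_p = √(0.26²·2.35² + 0.74²·2.41² + 2·0.15·0.26·0.74·2.35·2.41) = 1.970%.
σ_{5d} = 1.970% × √5 = 4.405%.
z(90%) = 1.282.
VaR = 1.282 × 4.405% = 5.647%; on $3,000,000,000 that is $169,410,000.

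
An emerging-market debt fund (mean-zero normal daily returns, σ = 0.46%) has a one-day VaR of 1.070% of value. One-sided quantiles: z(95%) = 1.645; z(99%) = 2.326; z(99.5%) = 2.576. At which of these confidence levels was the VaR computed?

Implied z = VaR/σ = 1.070 / 0.46 = 2.326.
This matches z(99%) = 2.326.

99%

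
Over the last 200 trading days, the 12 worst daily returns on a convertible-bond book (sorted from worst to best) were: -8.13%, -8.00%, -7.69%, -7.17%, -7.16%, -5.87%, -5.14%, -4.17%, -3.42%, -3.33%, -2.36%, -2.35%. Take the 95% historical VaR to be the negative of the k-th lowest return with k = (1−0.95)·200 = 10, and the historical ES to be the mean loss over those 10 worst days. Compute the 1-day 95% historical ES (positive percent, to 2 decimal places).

6.01%

The 10 worst returns sum to -60.08%.
ES = −(-60.08%) / 10 = 6.008% ≈ 6.01%.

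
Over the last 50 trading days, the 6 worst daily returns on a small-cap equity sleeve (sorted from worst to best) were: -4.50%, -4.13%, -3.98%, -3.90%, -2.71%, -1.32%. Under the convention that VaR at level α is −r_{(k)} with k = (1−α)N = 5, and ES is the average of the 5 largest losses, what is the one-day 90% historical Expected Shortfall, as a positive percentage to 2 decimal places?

The 5 worst returns sum to -19.22%.
ES = −(-19.22%) / 5 = 3.844% ≈ 3.84%.

3.84%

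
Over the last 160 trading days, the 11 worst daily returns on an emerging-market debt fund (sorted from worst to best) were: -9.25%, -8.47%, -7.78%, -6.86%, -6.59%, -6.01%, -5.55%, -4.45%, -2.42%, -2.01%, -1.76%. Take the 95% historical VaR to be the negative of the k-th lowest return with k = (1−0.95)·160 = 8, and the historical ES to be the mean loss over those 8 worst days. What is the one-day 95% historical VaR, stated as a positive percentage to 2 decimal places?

k = 8; the 8th lowest return is -4.45%, so VaR = 4.45%.

4.45%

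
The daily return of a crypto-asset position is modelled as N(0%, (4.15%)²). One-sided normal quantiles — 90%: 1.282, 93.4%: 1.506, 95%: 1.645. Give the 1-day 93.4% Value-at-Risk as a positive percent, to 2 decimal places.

VaR = z·σ = 1.506 × 4.15% = 6.250%.

6.25%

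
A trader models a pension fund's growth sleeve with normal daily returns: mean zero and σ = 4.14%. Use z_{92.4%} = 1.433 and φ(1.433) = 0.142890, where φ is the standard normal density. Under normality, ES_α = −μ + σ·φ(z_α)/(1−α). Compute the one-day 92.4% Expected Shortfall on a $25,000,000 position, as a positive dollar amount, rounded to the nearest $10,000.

Tail multiplier: φ(z)/(1−α) = 0.142890 / 0.076 = 1.880.
ES = 4.14% × 1.880 = 7.783%.
On $25,000,000: 0.07783 × $25,000,000 = $1,945,750.

$1,950,000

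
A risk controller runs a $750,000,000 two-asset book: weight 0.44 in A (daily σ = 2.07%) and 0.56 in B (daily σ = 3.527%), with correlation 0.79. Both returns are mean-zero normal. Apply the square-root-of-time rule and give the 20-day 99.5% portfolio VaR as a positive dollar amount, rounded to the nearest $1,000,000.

$238,000,000

σ_p = √(0.44²·2.07² + 0.56²·3.527² + 2·0.79·0.44·0.56·2.07·3.527) = 2.752%.
σ_{20d} = 2.752% × √20 = 12.307%.
z(99.5%) = 2.576.
VaR = 2.576 × 12.307% = 31.703%; on $750,000,000 that is $237,772,500.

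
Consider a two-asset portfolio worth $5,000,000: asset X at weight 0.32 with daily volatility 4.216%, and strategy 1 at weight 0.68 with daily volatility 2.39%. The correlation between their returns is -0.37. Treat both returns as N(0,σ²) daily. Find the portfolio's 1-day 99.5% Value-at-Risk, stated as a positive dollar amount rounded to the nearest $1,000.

$217,000

σ_p² = 0.32²·4.216² + 0.68²·2.39² + 2·-0.37·0.32·0.68·4.216·2.39 = 2.8389 (%²).
σ_p = √2.8389 = 1.685%.
At 99.5%, z = 2.576.
VaR = 2.576 × 1.685% = 4.341%; on $5,000,000 that is $217,050.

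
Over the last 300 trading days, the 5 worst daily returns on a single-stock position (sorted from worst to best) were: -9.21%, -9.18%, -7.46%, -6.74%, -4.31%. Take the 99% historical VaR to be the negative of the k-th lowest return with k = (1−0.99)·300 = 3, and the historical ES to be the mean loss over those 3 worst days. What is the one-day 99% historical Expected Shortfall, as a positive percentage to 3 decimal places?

8.617%

The 3 worst returns sum to -25.85%.
ES = −(-25.85%) / 3 = 8.6166…% ≈ 8.617%.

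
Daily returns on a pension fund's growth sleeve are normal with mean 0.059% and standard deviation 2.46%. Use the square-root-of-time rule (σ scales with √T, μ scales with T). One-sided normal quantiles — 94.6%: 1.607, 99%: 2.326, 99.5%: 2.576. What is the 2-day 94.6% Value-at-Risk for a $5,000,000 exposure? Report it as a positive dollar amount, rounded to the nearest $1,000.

$274,000

σ_{2d} = 2.46% × √2 = 3.479%; μ_{2d} = 2 × 0.059% = 0.118%.
VaR = −(0.118%) + 1.607 × 3.479% = 5.473%.
On $5,000,000: 0.05473 × $5,000,000 = $273,650.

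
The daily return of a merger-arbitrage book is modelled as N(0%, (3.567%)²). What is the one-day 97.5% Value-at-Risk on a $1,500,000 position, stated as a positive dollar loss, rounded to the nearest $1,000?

$105,000

At 97.5% one-sided, z = 1.960.
VaR = z·σ = 1.960 × 3.567% = 6.991%.
On $1,500,000: 0.06991 × $1,500,000 = $104,865.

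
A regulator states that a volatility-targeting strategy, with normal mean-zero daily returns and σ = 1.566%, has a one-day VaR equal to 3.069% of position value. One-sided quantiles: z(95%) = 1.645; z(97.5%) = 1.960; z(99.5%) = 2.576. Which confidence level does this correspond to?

97.5%

Implied z = VaR/σ = 3.069 / 1.566 = 1.960.
This matches z(97.5%) = 1.960.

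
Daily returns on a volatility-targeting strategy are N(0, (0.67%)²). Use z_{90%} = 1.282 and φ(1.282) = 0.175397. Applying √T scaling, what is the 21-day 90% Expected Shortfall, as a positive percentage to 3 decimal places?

5.385%

σ_{21d} = 0.67% × √21 = 3.070%.
ES multiplier = φ(z)/(1−α) = 0.175397/0.1 = 1.754.
ES = 3.070% × 1.754 = 5.385%.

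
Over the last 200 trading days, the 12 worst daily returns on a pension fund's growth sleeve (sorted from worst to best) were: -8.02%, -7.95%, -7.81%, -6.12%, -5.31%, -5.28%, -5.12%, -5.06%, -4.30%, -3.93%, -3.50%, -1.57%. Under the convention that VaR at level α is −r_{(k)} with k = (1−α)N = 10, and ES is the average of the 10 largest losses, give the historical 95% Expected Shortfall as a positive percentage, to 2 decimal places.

5.89%

The 10 worst returns sum to -58.90%.
ES = −(-58.90%) / 10 = 5.89%.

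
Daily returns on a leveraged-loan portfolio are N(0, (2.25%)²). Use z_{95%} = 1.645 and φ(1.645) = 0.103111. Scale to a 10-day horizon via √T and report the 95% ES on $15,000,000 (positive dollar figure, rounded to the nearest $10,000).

$2,200,000

σ_{10d} = 2.25% × √10 = 7.115%.
ES multiplier = φ(z)/(1−α) = 0.103111/0.05 = 2.062.
ES = 7.115% × 2.062 = 14.671%; on $15,000,000: $2,200,650.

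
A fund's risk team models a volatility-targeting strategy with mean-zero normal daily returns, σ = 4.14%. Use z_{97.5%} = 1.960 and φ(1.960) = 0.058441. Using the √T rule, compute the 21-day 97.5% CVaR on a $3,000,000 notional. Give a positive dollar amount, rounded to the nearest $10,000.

$1,330,000

σ_{21d} = 4.14% × √21 = 18.972%.
ES multiplier = φ(z)/(1−α) = 0.058441/0.025 = 2.338.
ES = 18.972% × 2.338 = 44.357%; on $3,000,000: $1,330,710.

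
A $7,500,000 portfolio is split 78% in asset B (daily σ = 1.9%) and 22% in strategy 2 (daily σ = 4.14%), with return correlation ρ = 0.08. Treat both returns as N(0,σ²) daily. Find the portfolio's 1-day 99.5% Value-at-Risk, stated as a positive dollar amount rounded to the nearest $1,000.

σ_p² = 0.78²·1.9² + 0.22²·4.14² + 2·0.08·0.78·0.22·1.9·4.14 = 3.2418 (%²).
σ_p = √3.2418 = 1.801%.
At 99.5%, z = 2.576.
VaR = 2.576 × 1.801% = 4.639%; on $7,500,000 that is $347,925.

$348,000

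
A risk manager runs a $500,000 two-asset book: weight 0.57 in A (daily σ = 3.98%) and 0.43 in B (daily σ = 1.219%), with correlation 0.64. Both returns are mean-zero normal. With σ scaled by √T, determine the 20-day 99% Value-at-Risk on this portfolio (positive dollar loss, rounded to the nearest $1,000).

σ_p = √(0.57²·3.98² + 0.43²·1.219² + 2·0.64·0.57·0.43·3.98·1.219) = 2.635%.
σ_{20d} = 2.635% × √20 = 11.784%.
z(99%) = 2.326.
VaR = 2.326 × 11.784% = 27.410%; on $500,000 that is $137,050.

$137,000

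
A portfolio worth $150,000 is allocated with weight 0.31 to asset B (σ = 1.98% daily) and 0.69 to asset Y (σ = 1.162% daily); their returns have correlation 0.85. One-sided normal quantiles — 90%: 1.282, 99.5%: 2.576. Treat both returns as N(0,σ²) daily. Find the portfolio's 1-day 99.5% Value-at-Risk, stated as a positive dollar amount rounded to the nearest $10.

σ_p² = 0.31²·1.98² + 0.69²·1.162² + 2·0.85·0.31·0.69·1.98·1.162 = 1.8562 (%²).
σ_p = √1.8562 = 1.362%.
VaR = 2.576 × 1.362% = 3.509%; on $150,000 that is $5,263.

$5,260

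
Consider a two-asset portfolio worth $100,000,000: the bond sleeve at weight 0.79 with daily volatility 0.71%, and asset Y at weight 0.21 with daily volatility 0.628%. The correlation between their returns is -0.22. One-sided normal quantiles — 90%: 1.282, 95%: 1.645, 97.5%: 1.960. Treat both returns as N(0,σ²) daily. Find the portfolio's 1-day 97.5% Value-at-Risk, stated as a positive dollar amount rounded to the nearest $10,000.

σ_p² = 0.79²·0.71² + 0.21²·0.628² + 2·-0.22·0.79·0.21·0.71·0.628 = 0.2995 (%²).
σ_p = √0.2995 = 0.547%.
VaR = 1.960 × 0.547% = 1.072%; on $100,000,000 that is $1,072,000.

$1,070,000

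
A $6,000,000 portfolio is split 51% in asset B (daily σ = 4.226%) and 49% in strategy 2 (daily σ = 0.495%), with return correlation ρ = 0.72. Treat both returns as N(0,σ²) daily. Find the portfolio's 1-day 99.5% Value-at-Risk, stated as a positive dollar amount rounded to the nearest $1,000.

$361,000

σ_p² = 0.51²·4.226² + 0.49²·0.495² + 2·0.72·0.51·0.49·4.226·0.495 = 5.4567 (%²).
σ_p = √5.4567 = 2.336%.
At 99.5%, z = 2.576.
VaR = 2.576 × 2.336% = 6.018%; on $6,000,000 that is $361,080.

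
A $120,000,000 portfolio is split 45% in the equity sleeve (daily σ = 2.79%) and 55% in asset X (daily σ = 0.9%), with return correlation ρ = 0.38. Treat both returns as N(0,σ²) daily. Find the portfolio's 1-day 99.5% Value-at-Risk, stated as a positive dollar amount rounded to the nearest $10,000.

$4,680,000

σ_p² = 0.45²·2.79² + 0.55²·0.9² + 2·0.38·0.45·0.55·2.79·0.9 = 2.2936 (%²).
σ_p = √2.2936 = 1.514%.
At 99.5%, z = 2.576.
VaR = 2.576 × 1.514% = 3.900%; on $120,000,000 that is $4,680,000.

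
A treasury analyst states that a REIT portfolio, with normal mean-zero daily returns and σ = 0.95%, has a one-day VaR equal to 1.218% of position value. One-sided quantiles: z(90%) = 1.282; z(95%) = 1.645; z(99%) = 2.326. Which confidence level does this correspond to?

Implied z = VaR/σ = 1.218 / 0.95 = 1.282.
This matches z(90%) = 1.282.

90%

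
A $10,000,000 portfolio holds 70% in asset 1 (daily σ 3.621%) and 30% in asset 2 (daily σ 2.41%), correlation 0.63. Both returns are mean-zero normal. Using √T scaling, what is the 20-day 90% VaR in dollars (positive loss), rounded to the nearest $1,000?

$1,744,000

σ_p = √(0.7²·3.621² + 0.3²·2.41² + 2·0.63·0.7·0.3·3.621·2.41) = 3.042%.
σ_{20d} = 3.042% × √20 = 13.604%.
z(90%) = 1.282.
VaR = 1.282 × 13.604% = 17.440%; on $10,000,000 that is $1,744,000.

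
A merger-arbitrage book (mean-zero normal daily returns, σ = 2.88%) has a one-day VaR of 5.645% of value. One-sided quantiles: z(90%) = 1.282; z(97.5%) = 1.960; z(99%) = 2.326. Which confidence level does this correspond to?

Implied z = VaR/σ = 5.645 / 2.88 = 1.960.
This matches z(97.5%) = 1.960.

97.5%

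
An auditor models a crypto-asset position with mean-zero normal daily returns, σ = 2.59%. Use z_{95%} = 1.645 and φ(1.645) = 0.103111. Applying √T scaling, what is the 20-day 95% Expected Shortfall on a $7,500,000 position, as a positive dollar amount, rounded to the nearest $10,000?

σ_{20d} = 2.59% × √20 = 11.583%.
ES multiplier = φ(z)/(1−α) = 0.103111/0.05 = 2.062.
ES = 11.583% × 2.062 = 23.884%; on $7,500,000: $1,791,300.

$1,790,000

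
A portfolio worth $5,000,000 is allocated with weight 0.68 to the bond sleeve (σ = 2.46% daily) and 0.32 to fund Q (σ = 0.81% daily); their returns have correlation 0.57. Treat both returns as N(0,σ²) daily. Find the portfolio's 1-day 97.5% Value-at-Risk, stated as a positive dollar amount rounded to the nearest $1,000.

$180,000

σ_p² = 0.68²·2.46² + 0.32²·0.81² + 2·0.57·0.68·0.32·2.46·0.81 = 3.3597 (%²).
σ_p = √3.3597 = 1.833%.
At 97.5%, z = 1.960.
VaR = 1.960 × 1.833% = 3.593%; on $5,000,000 that is $179,650.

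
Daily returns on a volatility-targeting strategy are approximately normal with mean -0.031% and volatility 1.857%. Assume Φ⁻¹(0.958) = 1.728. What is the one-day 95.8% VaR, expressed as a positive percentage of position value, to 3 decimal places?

3.240%

VaR = −μ + z·σ = −(-0.031%) + 1.728 × 1.857% = 3.240%.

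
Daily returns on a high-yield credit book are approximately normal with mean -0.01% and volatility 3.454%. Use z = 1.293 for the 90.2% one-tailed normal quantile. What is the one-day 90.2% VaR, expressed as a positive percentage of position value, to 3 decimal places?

VaR = −μ + z·σ = −(-0.01%) + 1.293 × 3.454% = 4.476%.

4.476%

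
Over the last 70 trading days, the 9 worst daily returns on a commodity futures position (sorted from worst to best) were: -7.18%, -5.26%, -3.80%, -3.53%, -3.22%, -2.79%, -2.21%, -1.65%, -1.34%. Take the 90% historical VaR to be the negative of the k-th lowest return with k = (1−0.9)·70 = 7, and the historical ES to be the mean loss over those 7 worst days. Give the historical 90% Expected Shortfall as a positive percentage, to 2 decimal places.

The 7 worst returns sum to -27.99%.
ES = −(-27.99%) / 7 = 3.9985…% ≈ 4.00%.

4.00%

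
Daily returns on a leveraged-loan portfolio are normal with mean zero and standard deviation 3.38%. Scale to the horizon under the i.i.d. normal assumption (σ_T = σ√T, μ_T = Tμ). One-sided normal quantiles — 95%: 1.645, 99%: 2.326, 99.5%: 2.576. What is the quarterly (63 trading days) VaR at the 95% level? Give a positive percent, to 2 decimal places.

σ_{63d} = 3.38% × √63 = 26.828%.
VaR = 1.645 × 26.828% = 44.132%.

44.13%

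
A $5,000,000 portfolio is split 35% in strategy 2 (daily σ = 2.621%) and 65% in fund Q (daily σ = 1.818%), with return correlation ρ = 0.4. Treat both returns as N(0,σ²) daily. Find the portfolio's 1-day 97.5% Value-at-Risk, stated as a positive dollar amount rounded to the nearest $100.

σ_p² = 0.35²·2.621² + 0.65²·1.818² + 2·0.4·0.35·0.65·2.621·1.818 = 3.1052 (%²).
σ_p = √3.1052 = 1.762%.
At 97.5%, z = 1.960.
VaR = 1.960 × 1.762% = 3.454%; on $5,000,000 that is $172,700.

$172,700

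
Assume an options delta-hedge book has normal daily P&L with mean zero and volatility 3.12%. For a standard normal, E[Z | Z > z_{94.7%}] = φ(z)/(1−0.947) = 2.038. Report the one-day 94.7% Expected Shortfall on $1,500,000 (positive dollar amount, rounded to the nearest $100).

ES = 3.12% × 2.038 = 6.359%.
On $1,500,000: 0.06359 × $1,500,000 = $95,385.

$95,400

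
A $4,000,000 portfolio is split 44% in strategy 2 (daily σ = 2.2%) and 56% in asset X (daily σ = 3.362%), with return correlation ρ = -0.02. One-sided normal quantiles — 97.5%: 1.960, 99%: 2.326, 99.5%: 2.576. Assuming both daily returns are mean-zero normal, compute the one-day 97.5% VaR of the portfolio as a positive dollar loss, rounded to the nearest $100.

$164,600

σ_p² = 0.44²·2.2² + 0.56²·3.362² + 2·-0.02·0.44·0.56·2.2·3.362 = 4.4088 (%²).
σ_p = √4.4088 = 2.100%.
VaR = 1.960 × 2.100% = 4.116%; on $4,000,000 that is $164,640.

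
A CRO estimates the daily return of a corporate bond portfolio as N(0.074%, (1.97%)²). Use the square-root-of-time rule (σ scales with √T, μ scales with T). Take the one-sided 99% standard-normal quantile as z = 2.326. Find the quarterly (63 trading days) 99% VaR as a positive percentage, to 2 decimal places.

31.71%

σ_{63d} = 1.97% × √63 = 15.636%; μ_{63d} = 63 × 0.074% = 4.662%.
VaR = −(4.662%) + 2.326 × 15.636% = 31.707%.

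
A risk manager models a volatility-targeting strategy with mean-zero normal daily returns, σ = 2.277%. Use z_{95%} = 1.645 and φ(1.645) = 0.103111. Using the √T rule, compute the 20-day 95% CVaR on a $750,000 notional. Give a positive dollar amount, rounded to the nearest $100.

$157,500

σ_{20d} = 2.277% × √20 = 10.183%.
ES multiplier = φ(z)/(1−α) = 0.103111/0.05 = 2.062.
ES = 10.183% × 2.062 = 20.997%; on $750,000: $157,478.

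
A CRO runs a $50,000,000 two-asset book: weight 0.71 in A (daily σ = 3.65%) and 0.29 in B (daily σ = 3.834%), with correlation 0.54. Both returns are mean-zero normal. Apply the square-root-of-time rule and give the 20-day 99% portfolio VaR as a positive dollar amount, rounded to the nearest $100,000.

$17,300,000

σ_p = √(0.71²·3.65² + 0.29²·3.834² + 2·0.54·0.71·0.29·3.65·3.834) = 3.326%.
σ_{20d} = 3.326% × √20 = 14.874%.
z(99%) = 2.326.
VaR = 2.326 × 14.874% = 34.597%; on $50,000,000 that is $17,298,500.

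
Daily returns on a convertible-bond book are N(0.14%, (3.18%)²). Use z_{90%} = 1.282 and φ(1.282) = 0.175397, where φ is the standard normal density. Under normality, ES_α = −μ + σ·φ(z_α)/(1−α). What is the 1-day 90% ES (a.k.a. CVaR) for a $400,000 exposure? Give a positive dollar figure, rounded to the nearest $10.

Tail multiplier: φ(z)/(1−α) = 0.175397 / 0.1 = 1.754.
ES = −(0.14%) + 3.18% × 1.754 = 5.438%.
On $400,000: 0.05438 × $400,000 = $21,752.

$21,750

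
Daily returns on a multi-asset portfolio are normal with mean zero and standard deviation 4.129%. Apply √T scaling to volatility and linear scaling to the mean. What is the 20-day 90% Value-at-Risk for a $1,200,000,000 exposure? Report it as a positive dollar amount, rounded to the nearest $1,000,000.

At 90%, z = 1.282.
σ_{20d} = 4.129% × √20 = 18.465%.
VaR = 1.282 × 18.465% = 23.672%.
On $1,200,000,000: 0.23672 × $1,200,000,000 = $284,064,000.

$284,000,000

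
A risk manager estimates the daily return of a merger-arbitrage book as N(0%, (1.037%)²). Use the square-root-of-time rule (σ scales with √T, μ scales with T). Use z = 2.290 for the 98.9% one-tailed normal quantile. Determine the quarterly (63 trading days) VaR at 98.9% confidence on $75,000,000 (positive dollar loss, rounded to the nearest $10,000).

σ_{63d} = 1.037% × √63 = 8.231%.
VaR = 2.290 × 8.231% = 18.849%.
On $75,000,000: 0.18849 × $75,000,000 = $14,136,750.

$14,140,000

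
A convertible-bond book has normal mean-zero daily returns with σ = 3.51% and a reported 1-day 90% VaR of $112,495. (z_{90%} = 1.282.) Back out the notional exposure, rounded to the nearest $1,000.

VaR as a fraction of value: z·σ = 1.282 × 3.51% = 4.49982%.
Position = $112,495 / 0.0449982 = $2,499,989.

$2,500,000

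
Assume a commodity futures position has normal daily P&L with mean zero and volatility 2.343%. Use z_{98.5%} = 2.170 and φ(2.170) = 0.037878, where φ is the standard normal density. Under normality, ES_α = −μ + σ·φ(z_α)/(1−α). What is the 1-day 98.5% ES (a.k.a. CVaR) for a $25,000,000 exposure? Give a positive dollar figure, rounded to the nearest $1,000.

Tail multiplier: φ(z)/(1−α) = 0.037878 / 0.015 = 2.525.
ES = 2.343% × 2.525 = 5.916%.
On $25,000,000: 0.05916 × $25,000,000 = $1,479,000.

$1,479,000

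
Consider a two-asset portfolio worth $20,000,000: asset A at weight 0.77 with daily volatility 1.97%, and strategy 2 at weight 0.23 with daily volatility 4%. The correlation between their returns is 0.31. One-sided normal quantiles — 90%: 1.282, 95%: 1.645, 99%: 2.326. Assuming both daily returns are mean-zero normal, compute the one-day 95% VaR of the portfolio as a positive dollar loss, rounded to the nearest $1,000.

$659,000

σ_p² = 0.77²·1.97² + 0.23²·4² + 2·0.31·0.77·0.23·1.97·4 = 4.0126 (%²).
σ_p = √4.0126 = 2.003%.
VaR = 1.645 × 2.003% = 3.295%; on $20,000,000 that is $659,000.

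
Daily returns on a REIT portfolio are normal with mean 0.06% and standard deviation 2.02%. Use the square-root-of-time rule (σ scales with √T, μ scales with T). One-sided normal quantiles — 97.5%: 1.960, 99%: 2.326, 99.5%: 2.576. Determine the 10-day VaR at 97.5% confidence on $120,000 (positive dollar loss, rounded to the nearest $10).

σ_{10d} = 2.02% × √10 = 6.388%; μ_{10d} = 10 × 0.06% = 0.600%.
VaR = −(0.600%) + 1.960 × 6.388% = 11.920%.
On $120,000: 0.11920 × $120,000 = $14,304.

$14,300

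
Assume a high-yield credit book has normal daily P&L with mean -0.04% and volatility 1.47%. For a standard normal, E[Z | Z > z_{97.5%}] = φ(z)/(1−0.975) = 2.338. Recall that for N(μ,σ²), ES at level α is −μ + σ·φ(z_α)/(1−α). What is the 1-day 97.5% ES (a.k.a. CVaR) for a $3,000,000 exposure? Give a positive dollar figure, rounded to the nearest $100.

ES = −(-0.04%) + 1.47% × 2.338 = 3.477%.
On $3,000,000: 0.03477 × $3,000,000 = $104,310.

$104,300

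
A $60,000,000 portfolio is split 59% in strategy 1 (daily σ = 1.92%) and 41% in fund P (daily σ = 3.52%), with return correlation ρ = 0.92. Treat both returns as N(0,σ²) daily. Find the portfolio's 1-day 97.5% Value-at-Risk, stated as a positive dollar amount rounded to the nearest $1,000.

$2,969,000

σ_p² = 0.59²·1.92² + 0.41²·3.52² + 2·0.92·0.59·0.41·1.92·3.52 = 6.3742 (%²).
σ_p = √6.3742 = 2.525%.
At 97.5%, z = 1.960.
VaR = 1.960 × 2.525% = 4.949%; on $60,000,000 that is $2,969,400.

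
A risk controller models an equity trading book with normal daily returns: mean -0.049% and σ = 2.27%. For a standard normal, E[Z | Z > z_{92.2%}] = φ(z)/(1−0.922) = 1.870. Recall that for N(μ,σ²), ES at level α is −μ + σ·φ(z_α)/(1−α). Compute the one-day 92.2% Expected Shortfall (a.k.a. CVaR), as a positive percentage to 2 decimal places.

ES = −(-0.049%) + 2.27% × 1.870 = 4.294%.

4.29%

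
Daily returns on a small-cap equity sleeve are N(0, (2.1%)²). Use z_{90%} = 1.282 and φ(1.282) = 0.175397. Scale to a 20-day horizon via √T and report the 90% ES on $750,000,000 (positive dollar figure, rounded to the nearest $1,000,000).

σ_{20d} = 2.1% × √20 = 9.391%.
ES multiplier = φ(z)/(1−α) = 0.175397/0.1 = 1.754.
ES = 9.391% × 1.754 = 16.472%; on $750,000,000: $123,540,000.

$124,000,000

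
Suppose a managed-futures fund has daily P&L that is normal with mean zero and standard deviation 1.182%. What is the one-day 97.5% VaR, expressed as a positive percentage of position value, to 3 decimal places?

2.317%

At 97.5% one-sided, z = 1.960.
VaR = z·σ = 1.960 × 1.182% = 2.317%.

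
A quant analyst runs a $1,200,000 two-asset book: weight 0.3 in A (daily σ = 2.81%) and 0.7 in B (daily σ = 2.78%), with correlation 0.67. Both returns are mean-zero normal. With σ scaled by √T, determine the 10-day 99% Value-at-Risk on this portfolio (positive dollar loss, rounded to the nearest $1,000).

$228,000

σ_p = √(0.3²·2.81² + 0.7²·2.78² + 2·0.67·0.3·0.7·2.81·2.78) = 2.588%.
σ_{10d} = 2.588% × √10 = 8.184%.
z(99%) = 2.326.
VaR = 2.326 × 8.184% = 19.036%; on $1,200,000 that is $228,432.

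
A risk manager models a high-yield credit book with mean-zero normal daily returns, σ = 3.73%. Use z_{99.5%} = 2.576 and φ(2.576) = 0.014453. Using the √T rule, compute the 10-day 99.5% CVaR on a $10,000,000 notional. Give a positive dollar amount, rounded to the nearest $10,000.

$3,410,000

σ_{10d} = 3.73% × √10 = 11.795%.
ES multiplier = φ(z)/(1−α) = 0.014453/0.005 = 2.891.
ES = 11.795% × 2.891 = 34.099%; on $10,000,000: $3,409,900.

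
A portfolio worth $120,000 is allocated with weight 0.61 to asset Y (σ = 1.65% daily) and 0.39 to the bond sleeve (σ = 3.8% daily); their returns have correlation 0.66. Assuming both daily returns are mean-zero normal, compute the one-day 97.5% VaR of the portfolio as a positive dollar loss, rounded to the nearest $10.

$5,350

σ_p² = 0.61²·1.65² + 0.39²·3.8² + 2·0.66·0.61·0.39·1.65·3.8 = 5.1783 (%²).
σ_p = √5.1783 = 2.276%.
At 97.5%, z = 1.960.
VaR = 1.960 × 2.276% = 4.461%; on $120,000 that is $5,353.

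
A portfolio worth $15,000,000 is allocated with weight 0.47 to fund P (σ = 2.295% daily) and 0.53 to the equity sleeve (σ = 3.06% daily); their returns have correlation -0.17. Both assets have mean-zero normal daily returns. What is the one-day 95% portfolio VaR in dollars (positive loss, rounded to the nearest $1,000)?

σ_p² = 0.47²·2.295² + 0.53²·3.06² + 2·-0.17·0.47·0.53·2.295·3.06 = 3.1989 (%²).
σ_p = √3.1989 = 1.789%.
At 95%, z = 1.645.
VaR = 1.645 × 1.789% = 2.943%; on $15,000,000 that is $441,450.

$441,000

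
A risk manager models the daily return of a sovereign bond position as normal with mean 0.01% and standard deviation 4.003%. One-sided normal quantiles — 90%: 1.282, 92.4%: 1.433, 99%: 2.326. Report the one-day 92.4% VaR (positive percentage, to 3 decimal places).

5.726%

VaR = −μ + z·σ = −(0.01%) + 1.433 × 4.003% = 5.726%.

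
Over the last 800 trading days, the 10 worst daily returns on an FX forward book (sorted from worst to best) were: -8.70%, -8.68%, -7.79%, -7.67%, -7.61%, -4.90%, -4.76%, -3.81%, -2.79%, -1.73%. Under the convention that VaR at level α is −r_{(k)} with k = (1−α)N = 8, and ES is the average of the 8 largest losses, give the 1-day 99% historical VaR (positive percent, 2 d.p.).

k = 8; the 8th lowest return is -3.81%, so VaR = 3.81%.

3.81%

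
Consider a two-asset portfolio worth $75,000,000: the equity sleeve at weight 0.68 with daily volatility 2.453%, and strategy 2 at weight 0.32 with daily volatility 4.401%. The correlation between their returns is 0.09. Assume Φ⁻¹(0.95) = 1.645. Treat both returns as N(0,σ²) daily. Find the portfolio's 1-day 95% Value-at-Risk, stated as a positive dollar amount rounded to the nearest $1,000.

$2,810,000

σ_p² = 0.68²·2.453² + 0.32²·4.401² + 2·0.09·0.68·0.32·2.453·4.401 = 5.1886 (%²).
σ_p = √5.1886 = 2.278%.
VaR = 1.645 × 2.278% = 3.747%; on $75,000,000 that is $2,810,250.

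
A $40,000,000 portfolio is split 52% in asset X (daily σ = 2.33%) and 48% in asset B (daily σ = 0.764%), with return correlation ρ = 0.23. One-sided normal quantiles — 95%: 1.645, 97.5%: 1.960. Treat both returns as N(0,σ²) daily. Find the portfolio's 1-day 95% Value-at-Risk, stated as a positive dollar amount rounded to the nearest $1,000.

$884,000

σ_p² = 0.52²·2.33² + 0.48²·0.764² + 2·0.23·0.52·0.48·2.33·0.764 = 1.8068 (%²).
σ_p = √1.8068 = 1.344%.
VaR = 1.645 × 1.344% = 2.211%; on $40,000,000 that is $884,400.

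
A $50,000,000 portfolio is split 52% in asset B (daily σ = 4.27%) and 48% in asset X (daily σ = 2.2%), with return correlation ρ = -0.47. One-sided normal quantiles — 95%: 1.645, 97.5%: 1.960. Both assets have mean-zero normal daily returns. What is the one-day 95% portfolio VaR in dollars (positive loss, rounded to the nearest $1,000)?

$1,612,000

σ_p² = 0.52²·4.27² + 0.48²·2.2² + 2·-0.47·0.52·0.48·4.27·2.2 = 3.8413 (%²).
σ_p = √3.8413 = 1.960%.
VaR = 1.645 × 1.960% = 3.224%; on $50,000,000 that is $1,612,000.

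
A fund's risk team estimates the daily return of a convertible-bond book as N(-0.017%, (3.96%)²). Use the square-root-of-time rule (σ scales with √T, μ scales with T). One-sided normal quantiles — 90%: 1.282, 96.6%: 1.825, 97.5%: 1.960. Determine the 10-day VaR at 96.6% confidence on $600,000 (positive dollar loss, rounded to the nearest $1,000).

$138,000

σ_{10d} = 3.96% × √10 = 12.523%; μ_{10d} = 10 × -0.017% = -0.170%.
VaR = −(-0.170%) + 1.825 × 12.523% = 23.024%.
On $600,000: 0.23024 × $600,000 = $138,144.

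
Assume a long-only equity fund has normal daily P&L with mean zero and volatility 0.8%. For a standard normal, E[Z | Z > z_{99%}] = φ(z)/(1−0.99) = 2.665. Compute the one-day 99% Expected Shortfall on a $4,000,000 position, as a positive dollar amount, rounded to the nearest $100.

ES = 0.8% × 2.665 = 2.132%.
On $4,000,000: 0.02132 × $4,000,000 = $85,280.

$85,300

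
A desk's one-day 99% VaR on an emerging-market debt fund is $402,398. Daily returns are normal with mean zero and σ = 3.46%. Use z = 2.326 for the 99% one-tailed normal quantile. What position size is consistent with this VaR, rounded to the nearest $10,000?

$5,000,000

VaR as a fraction of value: z·σ = 2.326 × 3.46% = 8.04796%.
Position = $402,398 / 0.0804796 = $5,000,000.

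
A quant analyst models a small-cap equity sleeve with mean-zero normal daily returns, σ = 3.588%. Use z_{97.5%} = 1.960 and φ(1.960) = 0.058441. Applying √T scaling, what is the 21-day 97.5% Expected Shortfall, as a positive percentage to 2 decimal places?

38.44%

σ_{21d} = 3.588% × √21 = 16.442%.
ES multiplier = φ(z)/(1−α) = 0.058441/0.025 = 2.338.
ES = 16.442% × 2.338 = 38.441%.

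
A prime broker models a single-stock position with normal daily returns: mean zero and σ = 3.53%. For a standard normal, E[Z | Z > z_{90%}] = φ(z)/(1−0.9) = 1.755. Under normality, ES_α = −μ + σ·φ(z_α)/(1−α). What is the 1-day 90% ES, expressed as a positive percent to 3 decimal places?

6.195%

ES = 3.53% × 1.755 = 6.195%.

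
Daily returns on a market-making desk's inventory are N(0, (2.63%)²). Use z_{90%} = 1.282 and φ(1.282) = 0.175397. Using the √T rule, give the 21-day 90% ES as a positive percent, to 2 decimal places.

σ_{21d} = 2.63% × √21 = 12.052%.
ES multiplier = φ(z)/(1−α) = 0.175397/0.1 = 1.754.
ES = 12.052% × 1.754 = 21.139%.

21.14%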